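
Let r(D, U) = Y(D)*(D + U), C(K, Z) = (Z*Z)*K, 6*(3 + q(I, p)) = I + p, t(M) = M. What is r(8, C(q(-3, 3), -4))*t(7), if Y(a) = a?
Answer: -2240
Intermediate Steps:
q(I, p) = -3 + I/6 + p/6 (q(I, p) = -3 + (I + p)/6 = -3 + (I/6 + p/6) = -3 + I/6 + p/6)
C(K, Z) = K*Z² (C(K, Z) = Z²*K = K*Z²)
r(D, U) = D*(D + U)
r(8, C(q(-3, 3), -4))*t(7) = (8*(8 + (-3 + (⅙)*(-3) + (⅙)*3)*(-4)²))*7 = (8*(8 + (-3 - ½ + ½)*16))*7 = (8*(8 - 3*16))*7 = (8*(8 - 48))*7 = (8*(-40))*7 = -320*7 = -2240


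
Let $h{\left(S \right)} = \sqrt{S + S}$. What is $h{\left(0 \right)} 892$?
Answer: $0$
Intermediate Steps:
$h{\left(S \right)} = \sqrt{2} \sqrt{S}$ ($h{\left(S \right)} = \sqrt{2 S} = \sqrt{2} \sqrt{S}$)
$h{\left(0 \right)} 892 = \sqrt{2} \sqrt{0} \cdot 892 = \sqrt{2} \cdot 0 \cdot 892 = 0 \cdot 892 = 0$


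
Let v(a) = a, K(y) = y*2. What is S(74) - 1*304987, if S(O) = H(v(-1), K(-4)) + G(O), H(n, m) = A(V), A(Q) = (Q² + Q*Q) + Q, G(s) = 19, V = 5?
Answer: -304913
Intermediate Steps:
K(y) = 2*y
A(Q) = Q + 2*Q² (A(Q) = (Q² + Q²) + Q = 2*Q² + Q = Q + 2*Q²)
H(n, m) = 55 (H(n, m) = 5*(1 + 2*5) = 5*(1 + 10) = 5*11 = 55)
S(O) = 74 (S(O) = 55 + 19 = 74)
S(74) - 1*304987 = 74 - 1*304987 = 74 - 304987 = -304913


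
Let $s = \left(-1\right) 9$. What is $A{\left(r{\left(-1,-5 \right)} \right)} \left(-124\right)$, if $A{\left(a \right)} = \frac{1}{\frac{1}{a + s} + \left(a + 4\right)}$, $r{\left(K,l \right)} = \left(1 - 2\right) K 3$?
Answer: $- \frac{744}{41} \approx -18.146$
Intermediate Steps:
$r{\left(K,l \right)} = - 3 K$
$s = -9$
$A{\left(a \right)} = \frac{1}{4 + a + \frac{1}{-9 + a}}$ ($A{\left(a \right)} = \frac{1}{\frac{1}{a - 9} + \left(a + 4\right)} = \frac{1}{\frac{1}{-9 + a} + \left(4 + a\right)} = \frac{1}{4 + a + \frac{1}{-9 + a}}$)
$A{\left(r{\left(-1,-5 \right)} \right)} \left(-124\right) = \frac{-9 - -3}{-35 + \left(\left(-3\right) \left(-1\right)\right)^{2} - 5 \left(\left(-3\right) \left(-1\right)\right)} \left(-124\right) = \frac{-9 + 3}{-35 + 3^{2} - 15} \left(-124\right) = \frac{1}{-35 + 9 - 15} \left(-6\right) \left(-124\right) = \frac{1}{-41} \left(-6\right) \left(-124\right) = \left(- \frac{1}{41}\right) \left(-6\right) \left(-124\right) = \frac{6}{41} \left(-124\right) = - \frac{744}{41}$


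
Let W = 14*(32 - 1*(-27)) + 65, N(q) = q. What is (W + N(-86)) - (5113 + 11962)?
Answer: -16270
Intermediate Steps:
W = 891 (W = 14*(32 + 27) + 65 = 14*59 + 65 = 826 + 65 = 891)
(W + N(-86)) - (5113 + 11962) = (891 - 86) - (5113 + 11962) = 805 - 1*17075 = 805 - 17075 = -16270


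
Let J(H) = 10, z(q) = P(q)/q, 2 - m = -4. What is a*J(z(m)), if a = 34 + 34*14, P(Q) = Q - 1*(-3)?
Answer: 5100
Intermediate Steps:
m = 6 (m = 2 - 1*(-4) = 2 + 4 = 6)
P(Q) = 3 + Q (P(Q) = Q + 3 = 3 + Q)
z(q) = (3 + q)/q
a = 510 (a = 34 + 476 = 510)
a*J(z(m)) = 510*10 = 5100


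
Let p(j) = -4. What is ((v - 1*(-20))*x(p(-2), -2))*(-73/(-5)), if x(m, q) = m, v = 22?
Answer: -12264/5 ≈ -2452.8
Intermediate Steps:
((v - 1*(-20))*x(p(-2), -2))*(-73/(-5)) = ((22 - 1*(-20))*(-4))*(-73/(-5)) = ((22 + 20)*(-4))*(-73*(-⅕)) = (42*(-4))*(73/5) = -168*73/5 = -12264/5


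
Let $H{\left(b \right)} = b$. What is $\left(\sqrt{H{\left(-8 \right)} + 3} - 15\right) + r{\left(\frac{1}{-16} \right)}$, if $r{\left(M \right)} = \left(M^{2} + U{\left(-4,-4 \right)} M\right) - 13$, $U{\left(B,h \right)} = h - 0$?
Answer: $- \frac{7103}{256} + i \sqrt{5} \approx -27.746 + 2.2361 i$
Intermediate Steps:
$U{\left(B,h \right)} = h$ ($U{\left(B,h \right)} = h + 0 = h$)
$r{\left(M \right)} = -13 + M^{2} - 4 M$ ($r{\left(M \right)} = \left(M^{2} - 4 M\right) - 13 = -13 + M^{2} - 4 M$)
$\left(\sqrt{H{\left(-8 \right)} + 3} - 15\right) + r{\left(\frac{1}{-16} \right)} = \left(\sqrt{-8 + 3} - 15\right) - \left(13 - \frac{1}{4} - \frac{1}{256}\right) = \left(\sqrt{-5} - 15\right) - \left(\frac{51}{4} - \frac{1}{256}\right) = \left(i \sqrt{5} - 15\right) + \left(-13 + \frac{1}{256} + \frac{1}{4}\right) = \left(-15 + i \sqrt{5}\right) - \frac{3263}{256} = - \frac{7103}{256} + i \sqrt{5}$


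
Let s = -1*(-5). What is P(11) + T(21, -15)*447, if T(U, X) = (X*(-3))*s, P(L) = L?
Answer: 100586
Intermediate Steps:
s = 5
T(U, X) = -15*X (T(U, X) = (X*(-3))*5 = -3*X*5 = -15*X)
P(11) + T(21, -15)*447 = 11 - 15*(-15)*447 = 11 + 225*447 = 11 + 100575 = 100586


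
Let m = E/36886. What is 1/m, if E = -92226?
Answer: -18443/46113 ≈ -0.39995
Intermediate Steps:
m = -46113/18443 (m = -92226/36886 = -92226*1/36886 = -46113/18443 ≈ -2.5003)
1/m = 1/(-46113/18443) = -18443/46113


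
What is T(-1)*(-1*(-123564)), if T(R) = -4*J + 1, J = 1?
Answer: -370692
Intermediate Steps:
T(R) = -3 (T(R) = -4*1 + 1 = -4 + 1 = -3)
T(-1)*(-1*(-123564)) = -(-3)*(-123564) = -3*123564 = -370692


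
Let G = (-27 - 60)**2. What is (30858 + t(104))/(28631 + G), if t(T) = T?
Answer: 15481/18100 ≈ 0.85530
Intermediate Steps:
G = 7569 (G = (-87)**2 = 7569)
(30858 + t(104))/(28631 + G) = (30858 + 104)/(28631 + 7569) = 30962/36200 = 30962*(1/36200) = 15481/18100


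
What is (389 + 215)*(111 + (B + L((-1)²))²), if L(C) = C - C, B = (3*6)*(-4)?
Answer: 3198180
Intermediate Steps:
B = -72 (B = 18*(-4) = -72)
L(C) = 0
(389 + 215)*(111 + (B + L((-1)²))²) = (389 + 215)*(111 + (-72 + 0)²) = 604*(111 + (-72)²) = 604*(111 + 5184) = 604*5295 = 3198180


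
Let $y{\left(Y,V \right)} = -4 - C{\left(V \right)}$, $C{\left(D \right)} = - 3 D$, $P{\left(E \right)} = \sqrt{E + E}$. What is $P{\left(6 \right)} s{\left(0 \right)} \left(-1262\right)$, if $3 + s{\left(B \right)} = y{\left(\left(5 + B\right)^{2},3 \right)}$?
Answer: $- 5048 \sqrt{3} \approx -8743.4$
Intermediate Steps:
$P{\left(E \right)} = \sqrt{2} \sqrt{E}$ ($P{\left(E \right)} = \sqrt{2 E} = \sqrt{2} \sqrt{E}$)
$y{\left(Y,V \right)} = -4 + 3 V$ ($y{\left(Y,V \right)} = -4 - - 3 V = -4 + 3 V$)
$s{\left(B \right)} = 2$ ($s{\left(B \right)} = -3 + \left(-4 + 3 \cdot 3\right) = -3 + \left(-4 + 9\right) = -3 + 5 = 2$)
$P{\left(6 \right)} s{\left(0 \right)} \left(-1262\right) = \sqrt{2} \sqrt{6} \cdot 2 \left(-1262\right) = 2 \sqrt{3} \left(-2524\right) = - 5048 \sqrt{3}$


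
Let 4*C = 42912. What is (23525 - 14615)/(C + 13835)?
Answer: 810/2233 ≈ 0.36274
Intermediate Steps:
C = 10728 (C = (1/4)*42912 = 10728)
(23525 - 14615)/(C + 13835) = (23525 - 14615)/(10728 + 13835) = 8910/24563 = 8910*(1/24563) = 810/2233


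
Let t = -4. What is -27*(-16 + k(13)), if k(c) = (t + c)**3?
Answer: -19251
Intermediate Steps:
k(c) = (-4 + c)**3
-27*(-16 + k(13)) = -27*(-16 + (-4 + 13)**3) = -27*(-16 + 9**3) = -27*(-16 + 729) = -27*713 = -19251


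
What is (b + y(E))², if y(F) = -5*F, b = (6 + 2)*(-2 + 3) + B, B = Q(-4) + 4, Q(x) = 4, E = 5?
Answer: 81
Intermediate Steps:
B = 8 (B = 4 + 4 = 8)
b = 16 (b = (6 + 2)*(-2 + 3) + 8 = 8*1 + 8 = 8 + 8 = 16)
(b + y(E))² = (16 - 5*5)² = (16 - 25)² = (-9)² = 81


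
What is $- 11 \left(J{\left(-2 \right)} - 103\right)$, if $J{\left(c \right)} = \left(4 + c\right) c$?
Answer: $1177$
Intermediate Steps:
$J{\left(c \right)} = c \left(4 + c\right)$
$- 11 \left(J{\left(-2 \right)} - 103\right) = - 11 \left(- 2 \left(4 - 2\right) - 103\right) = - 11 \left(\left(-2\right) 2 - 103\right) = - 11 \left(-4 - 103\right) = \left(-11\right) \left(-107\right) = 1177$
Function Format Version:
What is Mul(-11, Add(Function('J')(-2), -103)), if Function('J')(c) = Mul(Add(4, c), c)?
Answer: 1177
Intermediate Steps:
Function('J')(c) = Mul(c, Add(4, c))
Mul(-11, Add(Function('J')(-2), -103)) = Mul(-11, Add(Mul(-2, Add(4, -2)), -103)) = Mul(-11, Add(Mul(-2, 2), -103)) = Mul(-11, Add(-4, -103)) = Mul(-11, -107) = 1177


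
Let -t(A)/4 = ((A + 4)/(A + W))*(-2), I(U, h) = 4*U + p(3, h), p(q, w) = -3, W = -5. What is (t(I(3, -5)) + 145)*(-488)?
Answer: -83448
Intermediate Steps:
I(U, h) = -3 + 4*U (I(U, h) = 4*U - 3 = -3 + 4*U)
t(A) = 8*(4 + A)/(-5 + A) (t(A) = -4*(A + 4)/(A - 5)*(-2) = -4*(4 + A)/(-5 + A)*(-2) = -(-8)*(4 + A)/(-5 + A) = 8*(4 + A)/(-5 + A))
(t(I(3, -5)) + 145)*(-488) = (8*(4 + (-3 + 4*3))/(-5 + (-3 + 4*3)) + 145)*(-488) = (8*(4 + (-3 + 12))/(-5 + (-3 + 12)) + 145)*(-488) = (8*(4 + 9)/(-5 + 9) + 145)*(-488) = (8*13/4 + 145)*(-488) = (8*(1/4)*13 + 145)*(-488) = (26 + 145)*(-488) = 171*(-488) = -83448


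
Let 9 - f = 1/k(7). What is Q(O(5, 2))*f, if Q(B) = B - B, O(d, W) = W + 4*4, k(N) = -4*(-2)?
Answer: 0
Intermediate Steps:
k(N) = 8
O(d, W) = 16 + W (O(d, W) = W + 16 = 16 + W)
f = 71/8 (f = 9 - 1/8 = 71/8 ≈ 8.8750)
Q(B) = 0
Q(O(5, 2))*f = 0*(71/8) = 0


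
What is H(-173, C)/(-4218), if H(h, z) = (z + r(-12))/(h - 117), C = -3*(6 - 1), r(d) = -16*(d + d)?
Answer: 123/407740 ≈ 0.00030166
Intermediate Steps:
r(d) = -32*d
C = -15 (C = -3*5 = -15)
H(h, z) = (384 + z)/(-117 + h) (H(h, z) = (z - 32*(-12))/(h - 117) = (z + 384)/(-117 + h) = (384 + z)/(-117 + h))
H(-173, C)/(-4218) = ((384 - 15)/(-117 - 173))/(-4218) = (369/(-290))*(-1/4218) = -1/290*369*(-1/4218) = -369/290*(-1/4218) = 123/407740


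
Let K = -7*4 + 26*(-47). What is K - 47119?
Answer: -48369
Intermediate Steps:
K = -1250 (K = -28 - 1222 = -1250)
K - 47119 = -1250 - 47119 = -48369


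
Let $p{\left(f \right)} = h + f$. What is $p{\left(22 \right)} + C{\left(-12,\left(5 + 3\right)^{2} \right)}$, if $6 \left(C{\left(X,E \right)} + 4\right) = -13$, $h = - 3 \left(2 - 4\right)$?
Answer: $\frac{131}{6} \approx 21.833$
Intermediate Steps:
$h = 6$ ($h = \left(-3\right) \left(-2\right) = 6$)
$p{\left(f \right)} = 6 + f$
$C{\left(X,E \right)} = - \frac{37}{6}$ ($C{\left(X,E \right)} = -4 + \frac{1}{6} \left(-13\right) = -4 - \frac{13}{6} = - \frac{37}{6}$)
$p{\left(22 \right)} + C{\left(-12,\left(5 + 3\right)^{2} \right)} = \left(6 + 22\right) - \frac{37}{6} = 28 - \frac{37}{6} = \frac{131}{6}$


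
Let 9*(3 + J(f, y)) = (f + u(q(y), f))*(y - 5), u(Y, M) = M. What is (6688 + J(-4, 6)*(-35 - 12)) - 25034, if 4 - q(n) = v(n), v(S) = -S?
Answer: -163469/9 ≈ -18163.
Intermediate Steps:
q(n) = 4 + n (q(n) = 4 - (-1)*n = 4 + n)
J(f, y) = -3 + 2*f*(-5 + y)/9 (J(f, y) = -3 + ((f + f)*(y - 5))/9 = -3 + ((2*f)*(-5 + y))/9 = -3 + (2*f*(-5 + y))/9 = -3 + 2*f*(-5 + y)/9)
(6688 + J(-4, 6)*(-35 - 12)) - 25034 = (6688 + (-3 - 10/9*(-4) + (2/9)*(-4)*6)*(-35 - 12)) - 25034 = (6688 + (-3 + 40/9 - 16/3)*(-47)) - 25034 = (6688 - 35/9*(-47)) - 25034 = (6688 + 1645/9) - 25034 = 61837/9 - 25034 = -163469/9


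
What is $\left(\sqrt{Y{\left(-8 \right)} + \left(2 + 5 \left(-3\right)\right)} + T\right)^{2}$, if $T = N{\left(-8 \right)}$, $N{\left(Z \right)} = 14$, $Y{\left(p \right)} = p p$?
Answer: $\left(14 + \sqrt{51}\right)^{2} \approx 446.96$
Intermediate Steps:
$Y{\left(p \right)} = p^{2}$
$T = 14$
$\left(\sqrt{Y{\left(-8 \right)} + \left(2 + 5 \left(-3\right)\right)} + T\right)^{2} = \left(\sqrt{\left(-8\right)^{2} + \left(2 + 5 \left(-3\right)\right)} + 14\right)^{2} = \left(\sqrt{64 + \left(2 - 15\right)} + 14\right)^{2} = \left(\sqrt{64 - 13} + 14\right)^{2} = \left(\sqrt{51} + 14\right)^{2} = \left(14 + \sqrt{51}\right)^{2}$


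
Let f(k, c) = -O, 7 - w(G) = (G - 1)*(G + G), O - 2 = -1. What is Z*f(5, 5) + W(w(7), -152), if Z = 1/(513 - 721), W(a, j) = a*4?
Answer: -64063/208 ≈ -308.00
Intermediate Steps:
O = 1 (O = 2 - 1 = 1)
w(G) = 7 - 2*G*(-1 + G) (w(G) = 7 - (G - 1)*(G + G) = 7 - (-1 + G)*2*G = 7 - 2*G*(-1 + G))
f(k, c) = -1 (f(k, c) = -1*1 = -1)
W(a, j) = 4*a
Z = -1/208 (Z = 1/(-208) = -1/208 ≈ -0.0048077)
Z*f(5, 5) + W(w(7), -152) = -1/208*(-1) + 4*(7 - 2*7² + 2*7) = 1/208 + 4*(7 - 2*49 + 14) = 1/208 + 4*(7 - 98 + 14) = 1/208 + 4*(-77) = 1/208 - 308 = -64063/208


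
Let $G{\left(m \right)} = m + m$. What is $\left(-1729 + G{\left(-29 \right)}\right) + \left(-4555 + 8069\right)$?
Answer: $1727$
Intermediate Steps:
$G{\left(m \right)} = 2 m$
$\left(-1729 + G{\left(-29 \right)}\right) + \left(-4555 + 8069\right) = \left(-1729 + 2 \left(-29\right)\right) + \left(-4555 + 8069\right) = \left(-1729 - 58\right) + 3514 = -1787 + 3514 = 1727$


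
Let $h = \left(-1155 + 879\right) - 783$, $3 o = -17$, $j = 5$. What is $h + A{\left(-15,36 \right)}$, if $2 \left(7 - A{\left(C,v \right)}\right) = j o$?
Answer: $- \frac{6227}{6} \approx -1037.8$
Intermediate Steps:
$o = - \frac{17}{3}$ ($o = \frac{1}{3} \left(-17\right) = - \frac{17}{3} \approx -5.6667$)
$h = -1059$ ($h = -276 - 783 = -1059$)
$A{\left(C,v \right)} = \frac{127}{6}$ ($A{\left(C,v \right)} = 7 - \frac{5 \left(- \frac{17}{3}\right)}{2} = 7 - - \frac{85}{6} = 7 + \frac{85}{6} = \frac{127}{6}$)
$h + A{\left(-15,36 \right)} = -1059 + \frac{127}{6} = - \frac{6227}{6}$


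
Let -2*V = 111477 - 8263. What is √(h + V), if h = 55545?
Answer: √3938 ≈ 62.753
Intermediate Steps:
V = -51607 (V = -(111477 - 8263)/2 = -½*103214 = -51607)
√(h + V) = √(55545 - 51607) = √3938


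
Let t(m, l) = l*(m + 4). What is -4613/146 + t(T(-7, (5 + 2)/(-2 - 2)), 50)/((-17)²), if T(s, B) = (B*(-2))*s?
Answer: -1482807/42194 ≈ -35.143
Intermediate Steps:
T(s, B) = -2*B*s (T(s, B) = (-2*B)*s = -2*B*s)
t(m, l) = l*(4 + m)
-4613/146 + t(T(-7, (5 + 2)/(-2 - 2)), 50)/((-17)²) = -4613/146 + (50*(4 - 2*(5 + 2)/(-2 - 2)*(-7)))/((-17)²) = -4613*1/146 + (50*(4 - 2*7/(-4)*(-7)))/289 = -4613/146 + (50*(4 - 2*7*(-¼)*(-7)))*(1/289) = -4613/146 + (50*(4 - 2*(-7/4)*(-7)))*(1/289) = -4613/146 + (50*(4 - 49/2))*(1/289) = -4613/146 + (50*(-41/2))*(1/289) = -4613/146 - 1025*1/289 = -4613/146 - 1025/289 = -1482807/42194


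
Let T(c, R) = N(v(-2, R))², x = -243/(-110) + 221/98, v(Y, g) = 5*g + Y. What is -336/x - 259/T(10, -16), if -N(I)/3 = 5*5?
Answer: -5096666029/67674375 ≈ -75.312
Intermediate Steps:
v(Y, g) = Y + 5*g
x = 12031/2695 (x = -243*(-1/110) + 221*(1/98) = 243/110 + 221/98 = 12031/2695 ≈ 4.4642)
N(I) = -75 (N(I) = -15*5 = -3*25 = -75)
T(c, R) = 5625 (T(c, R) = (-75)² = 5625)
-336/x - 259/T(10, -16) = -336/12031/2695 - 259/5625 = -336*2695/12031 - 259*1/5625 = -905520/12031 - 259/5625 = -5096666029/67674375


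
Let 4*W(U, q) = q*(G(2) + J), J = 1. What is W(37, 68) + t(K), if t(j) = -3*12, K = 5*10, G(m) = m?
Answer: 15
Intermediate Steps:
K = 50
W(U, q) = 3*q/4 (W(U, q) = (q*(2 + 1))/4 = (q*3)/4 = (3*q)/4 = 3*q/4)
t(j) = -36
W(37, 68) + t(K) = (¾)*68 - 36 = 51 - 36 = 15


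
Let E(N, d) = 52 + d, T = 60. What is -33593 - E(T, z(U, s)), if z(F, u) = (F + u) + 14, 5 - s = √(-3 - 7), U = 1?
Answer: -33665 + I*√10 ≈ -33665.0 + 3.1623*I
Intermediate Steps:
s = 5 - I*√10 (s = 5 - √(-3 - 7) = 5 - √(-10) = 5 - I*√10 ≈ 5.0 - 3.1623*I)
z(F, u) = 14 + F + u
-33593 - E(T, z(U, s)) = -33593 - (52 + (14 + 1 + (5 - I*√10))) = -33593 - (52 + (20 - I*√10)) = -33593 - (72 - I*√10) = -33593 + (-72 + I*√10) = -33665 + I*√10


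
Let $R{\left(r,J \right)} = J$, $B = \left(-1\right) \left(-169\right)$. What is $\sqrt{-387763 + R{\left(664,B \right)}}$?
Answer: $3 i \sqrt{43066} \approx 622.57 i$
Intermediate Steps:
$B = 169$
$\sqrt{-387763 + R{\left(664,B \right)}} = \sqrt{-387763 + 169} = \sqrt{-387594} = 3 i \sqrt{43066}$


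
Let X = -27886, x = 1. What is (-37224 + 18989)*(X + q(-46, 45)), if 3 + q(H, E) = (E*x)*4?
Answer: 505273615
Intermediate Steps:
q(H, E) = -3 + 4*E (q(H, E) = -3 + (E*1)*4 = -3 + E*4 = -3 + 4*E)
(-37224 + 18989)*(X + q(-46, 45)) = (-37224 + 18989)*(-27886 + (-3 + 4*45)) = -18235*(-27886 + (-3 + 180)) = -18235*(-27886 + 177) = -18235*(-27709) = 505273615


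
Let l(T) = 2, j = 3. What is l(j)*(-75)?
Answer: -150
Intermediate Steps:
l(j)*(-75) = 2*(-75) = -150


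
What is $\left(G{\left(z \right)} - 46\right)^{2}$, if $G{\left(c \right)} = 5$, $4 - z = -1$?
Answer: $1681$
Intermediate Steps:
$z = 5$ ($z = 4 - -1 = 4 + 1 = 5$)
$\left(G{\left(z \right)} - 46\right)^{2} = \left(5 - 46\right)^{2} = \left(-41\right)^{2} = 1681$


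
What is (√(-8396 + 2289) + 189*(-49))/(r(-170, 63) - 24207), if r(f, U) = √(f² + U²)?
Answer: 224181027/585945980 + 9261*√32869/585945980 - 24207*I*√6107/585945980 - I*√200730983/585945980 ≈ 0.38546 - 0.0032527*I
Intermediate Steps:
r(f, U) = √(U² + f²)
(√(-8396 + 2289) + 189*(-49))/(r(-170, 63) - 24207) = (√(-8396 + 2289) + 189*(-49))/(√(63² + (-170)²) - 24207) = (√(-6107) - 9261)/(√(3969 + 28900) - 24207) = (I*√6107 - 9261)/(√32869 - 24207) = (-9261 + I*√6107)/(-24207 + √32869)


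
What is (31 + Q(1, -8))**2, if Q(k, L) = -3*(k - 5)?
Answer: 1849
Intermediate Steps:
Q(k, L) = 15 - 3*k (Q(k, L) = -3*(-5 + k) = 15 - 3*k)
(31 + Q(1, -8))**2 = (31 + (15 - 3*1))**2 = (31 + (15 - 3))**2 = (31 + 12)**2 = 43**2 = 1849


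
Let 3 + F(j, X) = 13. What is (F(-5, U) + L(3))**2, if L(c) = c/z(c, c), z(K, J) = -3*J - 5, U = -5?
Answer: 18769/196 ≈ 95.760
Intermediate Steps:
F(j, X) = 10 (F(j, X) = -3 + 13 = 10)
z(K, J) = -5 - 3*J
L(c) = c/(-5 - 3*c)
(F(-5, U) + L(3))**2 = (10 - 1*3/(5 + 3*3))**2 = (10 - 1*3/(5 + 9))**2 = (10 - 1*3/14)**2 = (10 - 1*3*1/14)**2 = (10 - 3/14)**2 = (137/14)**2 = 18769/196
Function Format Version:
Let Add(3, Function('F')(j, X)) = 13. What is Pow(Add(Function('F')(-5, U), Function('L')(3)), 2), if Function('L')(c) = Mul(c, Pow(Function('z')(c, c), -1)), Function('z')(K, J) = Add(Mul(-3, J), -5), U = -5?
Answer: Rational(18769, 196) ≈ 95.760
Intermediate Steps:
Function('F')(j, X) = 10 (Function('F')(j, X) = Add(-3, 13) = 10)
Function('z')(K, J) = Add(-5, Mul(-3, J))
Function('L')(c) = Mul(c, Pow(Add(-5, Mul(-3, c)), -1))
Pow(Add(Function('F')(-5, U), Function('L')(3)), 2) = Pow(Add(10, Mul(-1, 3, Pow(Add(5, Mul(3, 3)), -1))), 2) = Pow(Add(10, Mul(-1, 3, Pow(Add(5, 9), -1))), 2) = Pow(Add(10, Mul(-1, 3, Pow(14, -1))), 2) = Pow(Add(10, Mul(-1, 3, Rational(1, 14))), 2) = Pow(Add(10, Rational(-3, 14)), 2) = Pow(Rational(137, 14), 2) = Rational(18769, 196)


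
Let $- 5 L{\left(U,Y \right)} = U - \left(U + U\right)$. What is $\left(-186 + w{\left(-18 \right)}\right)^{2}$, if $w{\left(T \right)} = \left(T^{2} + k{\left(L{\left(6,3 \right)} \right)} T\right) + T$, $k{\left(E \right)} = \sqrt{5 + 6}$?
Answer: $17964 - 4320 \sqrt{11} \approx 3636.2$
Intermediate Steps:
$L{\left(U,Y \right)} = \frac{U}{5}$ ($L{\left(U,Y \right)} = - \frac{U - \left(U + U\right)}{5} = - \frac{U - 2 U}{5} = - \frac{\left(-1\right) U}{5} = \frac{U}{5}$)
$k{\left(E \right)} = \sqrt{11}$
$w{\left(T \right)} = T + T^{2} + T \sqrt{11}$ ($w{\left(T \right)} = \left(T^{2} + \sqrt{11} T\right) + T = \left(T^{2} + T \sqrt{11}\right) + T = T + T^{2} + T \sqrt{11}$)
$\left(-186 + w{\left(-18 \right)}\right)^{2} = \left(-186 - 18 \left(1 - 18 + \sqrt{11}\right)\right)^{2} = \left(-186 - 18 \left(-17 + \sqrt{11}\right)\right)^{2} = \left(-186 + \left(306 - 18 \sqrt{11}\right)\right)^{2} = \left(120 - 18 \sqrt{11}\right)^{2}$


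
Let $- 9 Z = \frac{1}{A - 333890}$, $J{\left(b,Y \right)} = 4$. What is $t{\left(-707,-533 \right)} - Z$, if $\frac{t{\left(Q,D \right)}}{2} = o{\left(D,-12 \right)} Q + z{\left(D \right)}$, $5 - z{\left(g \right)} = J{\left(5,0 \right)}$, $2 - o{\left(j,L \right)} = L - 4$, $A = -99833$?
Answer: $- \frac{99344253151}{3903507} \approx -25450.0$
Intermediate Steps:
$o{\left(j,L \right)} = 6 - L$ ($o{\left(j,L \right)} = 2 - \left(L - 4\right) = 2 - \left(-4 + L\right) = 6 - L$)
$z{\left(g \right)} = 1$ ($z{\left(g \right)} = 5 - 4 = 1$)
$t{\left(Q,D \right)} = 2 + 36 Q$ ($t{\left(Q,D \right)} = 2 \left(\left(6 - -12\right) Q + 1\right) = 2 \left(\left(6 + 12\right) Q + 1\right) = 2 \left(18 Q + 1\right) = 2 \left(1 + 18 Q\right) = 2 + 36 Q$)
$Z = \frac{1}{3903507}$ ($Z = - \frac{1}{9 \left(-99833 - 333890\right)} = - \frac{1}{9 \left(-433723\right)} = \left(- \frac{1}{9}\right) \left(- \frac{1}{433723}\right) = \frac{1}{3903507} \approx 2.5618 \cdot 10^{-7}$)
$t{\left(-707,-533 \right)} - Z = \left(2 + 36 \left(-707\right)\right) - \frac{1}{3903507} = \left(2 - 25452\right) - \frac{1}{3903507} = -25450 - \frac{1}{3903507} = - \frac{99344253151}{3903507}$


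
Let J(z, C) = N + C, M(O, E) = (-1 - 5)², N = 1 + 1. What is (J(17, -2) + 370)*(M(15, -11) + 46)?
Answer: 30340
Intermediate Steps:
N = 2
M(O, E) = 36 (M(O, E) = (-6)² = 36)
J(z, C) = 2 + C
(J(17, -2) + 370)*(M(15, -11) + 46) = ((2 - 2) + 370)*(36 + 46) = (0 + 370)*82 = 370*82 = 30340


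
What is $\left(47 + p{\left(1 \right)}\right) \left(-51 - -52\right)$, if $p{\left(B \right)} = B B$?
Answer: $48$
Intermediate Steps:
$p{\left(B \right)} = B^{2}$
$\left(47 + p{\left(1 \right)}\right) \left(-51 - -52\right) = \left(47 + 1^{2}\right) \left(-51 - -52\right) = \left(47 + 1\right) \left(-51 + 52\right) = 48 \cdot 1 = 48$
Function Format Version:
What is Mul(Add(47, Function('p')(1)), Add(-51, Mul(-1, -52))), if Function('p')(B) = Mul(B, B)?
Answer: 48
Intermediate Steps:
Function('p')(B) = Pow(B, 2)
Mul(Add(47, Function('p')(1)), Add(-51, Mul(-1, -52))) = Mul(Add(47, Pow(1, 2)), Add(-51, Mul(-1, -52))) = Mul(Add(47, 1), Add(-51, 52)) = Mul(48, 1) = 48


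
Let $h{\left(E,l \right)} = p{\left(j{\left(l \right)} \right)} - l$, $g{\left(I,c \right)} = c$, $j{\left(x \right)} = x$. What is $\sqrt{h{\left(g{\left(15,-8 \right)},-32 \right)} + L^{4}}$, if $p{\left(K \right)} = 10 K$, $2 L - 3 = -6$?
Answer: $\frac{3 i \sqrt{503}}{4} \approx 16.821 i$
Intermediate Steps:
$L = - \frac{3}{2}$ ($L = \frac{3}{2} + \frac{1}{2} \left(-6\right) = \frac{3}{2} - 3 = - \frac{3}{2} \approx -1.5$)
$h{\left(E,l \right)} = 9 l$ ($h{\left(E,l \right)} = 10 l - l = 9 l$)
$\sqrt{h{\left(g{\left(15,-8 \right)},-32 \right)} + L^{4}} = \sqrt{9 \left(-32\right) + \left(- \frac{3}{2}\right)^{4}} = \sqrt{-288 + \frac{81}{16}} = \sqrt{- \frac{4527}{16}} = \frac{3 i \sqrt{503}}{4}$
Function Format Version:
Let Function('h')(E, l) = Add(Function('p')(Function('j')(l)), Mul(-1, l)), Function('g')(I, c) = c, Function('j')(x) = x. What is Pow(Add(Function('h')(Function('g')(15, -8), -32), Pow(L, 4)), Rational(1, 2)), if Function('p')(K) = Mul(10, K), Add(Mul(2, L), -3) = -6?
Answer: Mul(Rational(3, 4), I, Pow(503, Rational(1, 2))) ≈ Mul(16.821, I)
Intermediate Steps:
L = Rational(-3, 2) (L = Add(Rational(3, 2), Mul(Rational(1, 2), -6)) = Add(Rational(3, 2), -3) = Rational(-3, 2) ≈ -1.5000)
Function('h')(E, l) = Mul(9, l) (Function('h')(E, l) = Add(Mul(10, l), Mul(-1, l)) = Mul(9, l))
Pow(Add(Function('h')(Function('g')(15, -8), -32), Pow(L, 4)), Rational(1, 2)) = Pow(Add(Mul(9, -32), Pow(Rational(-3, 2), 4)), Rational(1, 2)) = Pow(Add(-288, Rational(81, 16)), Rational(1, 2)) = Pow(Rational(-4527, 16), Rational(1, 2)) = Mul(Rational(3, 4), I, Pow(503, Rational(1, 2)))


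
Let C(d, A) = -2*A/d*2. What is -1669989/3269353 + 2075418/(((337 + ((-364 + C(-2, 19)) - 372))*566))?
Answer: -3563248118484/334006910539 ≈ -10.668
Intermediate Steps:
C(d, A) = -4*A/d (C(d, A) = -2*A/d*2 = -4*A/d)
-1669989/3269353 + 2075418/(((337 + ((-364 + C(-2, 19)) - 372))*566)) = -1669989/3269353 + 2075418/(((337 + ((-364 - 4*19/(-2)) - 372))*566)) = -1669989*1/3269353 + 2075418/(((337 + ((-364 - 4*19*(-½)) - 372))*566)) = -1669989/3269353 + 2075418/(((337 + ((-364 + 38) - 372))*566)) = -1669989/3269353 + 2075418/(((337 + (-326 - 372))*566)) = -1669989/3269353 + 2075418/(((337 - 698)*566)) = -1669989/3269353 + 2075418/((-361*566)) = -1669989/3269353 + 2075418/(-204326) = -1669989/3269353 + 2075418*(-1/204326) = -1669989/3269353 - 1037709/102163 = -3563248118484/334006910539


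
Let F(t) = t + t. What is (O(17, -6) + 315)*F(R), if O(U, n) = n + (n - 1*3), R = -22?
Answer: -13200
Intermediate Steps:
F(t) = 2*t
O(U, n) = -3 + 2*n (O(U, n) = n + (n - 3) = n + (-3 + n) = -3 + 2*n)
(O(17, -6) + 315)*F(R) = ((-3 + 2*(-6)) + 315)*(2*(-22)) = ((-3 - 12) + 315)*(-44) = (-15 + 315)*(-44) = 300*(-44) = -13200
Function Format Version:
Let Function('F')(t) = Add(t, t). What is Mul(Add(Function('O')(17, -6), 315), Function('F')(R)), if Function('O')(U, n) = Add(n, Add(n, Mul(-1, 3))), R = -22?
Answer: -13200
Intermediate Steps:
Function('F')(t) = Mul(2, t)
Function('O')(U, n) = Add(-3, Mul(2, n)) (Function('O')(U, n) = Add(n, Add(n, -3)) = Add(n, Add(-3, n)) = Add(-3, Mul(2, n)))
Mul(Add(Function('O')(17, -6), 315), Function('F')(R)) = Mul(Add(Add(-3, Mul(2, -6)), 315), Mul(2, -22)) = Mul(Add(Add(-3, -12), 315), -44) = Mul(Add(-15, 315), -44) = Mul(300, -44) = -13200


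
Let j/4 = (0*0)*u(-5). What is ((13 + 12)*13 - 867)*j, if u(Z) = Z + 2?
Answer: 0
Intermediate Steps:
u(Z) = 2 + Z
j = 0 (j = 4*((0*0)*(2 - 5)) = 4*(0*(-3)) = 4*0 = 0)
((13 + 12)*13 - 867)*j = ((13 + 12)*13 - 867)*0 = (25*13 - 867)*0 = (325 - 867)*0 = -542*0 = 0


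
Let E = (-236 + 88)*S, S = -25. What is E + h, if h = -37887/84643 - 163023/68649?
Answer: 146143077384/39528281 ≈ 3697.2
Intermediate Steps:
h = -111562316/39528281 (h = -37887*1/84643 - 163023*1/68649 = -37887/84643 - 1109/467 = -111562316/39528281 ≈ -2.8223)
E = 3700 (E = (-236 + 88)*(-25) = -148*(-25) = 3700)
E + h = 3700 - 111562316/39528281 = 146143077384/39528281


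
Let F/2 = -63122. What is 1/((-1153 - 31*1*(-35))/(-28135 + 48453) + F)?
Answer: -10159/1282512830 ≈ -7.9212e-6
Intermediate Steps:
F = -126244 (F = 2*(-63122) = -126244)
1/((-1153 - 31*1*(-35))/(-28135 + 48453) + F) = 1/((-1153 - 31*1*(-35))/(-28135 + 48453) - 126244) = 1/((-1153 - 31*(-35))/20318 - 126244) = 1/((-1153 + 1085)*(1/20318) - 126244) = 1/(-68*1/20318 - 126244) = 1/(-34/10159 - 126244) = 1/(-1282512830/10159) = -10159/1282512830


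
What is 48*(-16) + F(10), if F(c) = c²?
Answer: -668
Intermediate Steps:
48*(-16) + F(10) = 48*(-16) + 10² = -768 + 100 = -668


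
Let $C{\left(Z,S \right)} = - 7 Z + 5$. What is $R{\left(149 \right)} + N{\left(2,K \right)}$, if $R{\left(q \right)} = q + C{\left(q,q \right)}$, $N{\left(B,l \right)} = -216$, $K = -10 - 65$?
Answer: $-1105$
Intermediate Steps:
$K = -75$
$C{\left(Z,S \right)} = 5 - 7 Z$
$R{\left(q \right)} = 5 - 6 q$ ($R{\left(q \right)} = q - \left(-5 + 7 q\right) = 5 - 6 q$)
$R{\left(149 \right)} + N{\left(2,K \right)} = \left(5 - 894\right) - 216 = -889 - 216 = -1105$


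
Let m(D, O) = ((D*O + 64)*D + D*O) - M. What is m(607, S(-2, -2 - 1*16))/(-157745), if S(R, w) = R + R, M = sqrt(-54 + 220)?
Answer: 1437376/157745 + sqrt(166)/157745 ≈ 9.1121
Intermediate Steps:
M = sqrt(166) ≈ 12.884
S(R, w) = 2*R
m(D, O) = -sqrt(166) + D*O + D*(64 + D*O) (m(D, O) = ((D*O + 64)*D + D*O) - sqrt(166) = ((64 + D*O)*D + D*O) - sqrt(166) = (D*(64 + D*O) + D*O) - sqrt(166) = (D*O + D*(64 + D*O)) - sqrt(166) = -sqrt(166) + D*O + D*(64 + D*O))
m(607, S(-2, -2 - 1*16))/(-157745) = (-sqrt(166) + 64*607 + 607*(2*(-2)) + (2*(-2))*607**2)/(-157745) = (-sqrt(166) + 38848 + 607*(-4) - 4*368449)*(-1/157745) = (-sqrt(166) + 38848 - 2428 - 1473796)*(-1/157745) = (-1437376 - sqrt(166))*(-1/157745) = 1437376/157745 + sqrt(166)/157745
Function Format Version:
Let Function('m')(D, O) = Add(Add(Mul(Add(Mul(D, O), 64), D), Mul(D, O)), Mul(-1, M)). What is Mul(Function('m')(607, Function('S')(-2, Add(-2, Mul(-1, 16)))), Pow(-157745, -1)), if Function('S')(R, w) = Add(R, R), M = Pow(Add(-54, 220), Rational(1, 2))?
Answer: Add(Rational(1437376, 157745), Mul(Rational(1, 157745), Pow(166, Rational(1, 2)))) ≈ 9.1121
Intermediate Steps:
M = Pow(166, Rational(1, 2)) ≈ 12.884
Function('S')(R, w) = Mul(2, R)
Function('m')(D, O) = Add(Mul(-1, Pow(166, Rational(1, 2))), Mul(D, O), Mul(D, Add(64, Mul(D, O)))) (Function('m')(D, O) = Add(Add(Mul(Add(Mul(D, O), 64), D), Mul(D, O)), Mul(-1, Pow(166, Rational(1, 2)))) = Add(Add(Mul(Add(64, Mul(D, O)), D), Mul(D, O)), Mul(-1, Pow(166, Rational(1, 2)))) = Add(Add(Mul(D, Add(64, Mul(D, O))), Mul(D, O)), Mul(-1, Pow(166, Rational(1, 2)))) = Add(Add(Mul(D, O), Mul(D, Add(64, Mul(D, O)))), Mul(-1, Pow(166, Rational(1, 2)))) = Add(Mul(-1, Pow(166, Rational(1, 2))), Mul(D, O), Mul(D, Add(64, Mul(D, O)))))
Mul(Function('m')(607, Function('S')(-2, Add(-2, Mul(-1, 16)))), Pow(-157745, -1)) = Mul(Add(Mul(-1, Pow(166, Rational(1, 2))), Mul(64, 607), Mul(607, Mul(2, -2)), Mul(Mul(2, -2), Pow(607, 2))), Pow(-157745, -1)) = Mul(Add(Mul(-1, Pow(166, Rational(1, 2))), 38848, Mul(607, -4), Mul(-4, 368449)), Rational(-1, 157745)) = Mul(Add(Mul(-1, Pow(166, Rational(1, 2))), 38848, -2428, -1473796), Rational(-1, 157745)) = Mul(Add(-1437376, Mul(-1, Pow(166, Rational(1, 2)))), Rational(-1, 157745)) = Add(Rational(1437376, 157745), Mul(Rational(1, 157745), Pow(166, Rational(1, 2))))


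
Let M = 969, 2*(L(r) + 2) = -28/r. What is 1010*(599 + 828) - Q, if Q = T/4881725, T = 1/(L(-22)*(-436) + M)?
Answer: 121010165317109239/83960788275 ≈ 1.4413e+6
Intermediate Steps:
L(r) = -2 - 14/r (L(r) = -2 + (-28/r)/2 = -2 - 14/r)
T = 11/17199 (T = 1/((-2 - 14/(-22))*(-436) + 969) = 1/((-2 - 14*(-1/22))*(-436) + 969) = 1/((-2 + 7/11)*(-436) + 969) = 1/(-15/11*(-436) + 969) = 1/(6540/11 + 969) = 1/(17199/11) = 11/17199 ≈ 0.00063957)
Q = 11/83960788275 (Q = (11/17199)/4881725 = (11/17199)*(1/4881725) = 11/83960788275 ≈ 1.3101e-10)
1010*(599 + 828) - Q = 1010*(599 + 828) - 1*11/83960788275 = 1010*1427 - 11/83960788275 = 1441270 - 11/83960788275 = 121010165317109239/83960788275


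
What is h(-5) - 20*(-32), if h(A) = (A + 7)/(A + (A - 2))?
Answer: 3839/6 ≈ 639.83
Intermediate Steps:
h(A) = (7 + A)/(-2 + 2*A) (h(A) = (7 + A)/(A + (-2 + A)) = (7 + A)/(-2 + 2*A))
h(-5) - 20*(-32) = (7 - 5)/(2*(-1 - 5)) - 20*(-32) = (1/2)*2/(-6) + 640 = (1/2)*(-1/6)*2 + 640 = -1/6 + 640 = 3839/6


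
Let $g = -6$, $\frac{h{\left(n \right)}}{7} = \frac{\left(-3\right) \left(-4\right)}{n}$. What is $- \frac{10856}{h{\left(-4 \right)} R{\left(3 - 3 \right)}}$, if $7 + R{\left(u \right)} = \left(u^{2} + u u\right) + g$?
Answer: $- \frac{10856}{273} \approx -39.766$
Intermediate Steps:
$h{\left(n \right)} = \frac{84}{n}$ ($h{\left(n \right)} = 7 \frac{\left(-3\right) \left(-4\right)}{n} = 7 \frac{12}{n} = \frac{84}{n}$)
$R{\left(u \right)} = -13 + 2 u^{2}$ ($R{\left(u \right)} = -7 - \left(6 - u^{2} - u u\right) = -7 + \left(\left(u^{2} + u^{2}\right) - 6\right) = -7 + \left(2 u^{2} - 6\right) = -7 + \left(-6 + 2 u^{2}\right) = -13 + 2 u^{2}$)
$- \frac{10856}{h{\left(-4 \right)} R{\left(3 - 3 \right)}} = - \frac{10856}{\frac{84}{-4} \left(-13 + 2 \left(3 - 3\right)^{2}\right)} = - \frac{10856}{84 \left(- \frac{1}{4}\right) \left(-13 + 2 \left(3 - 3\right)^{2}\right)} = - \frac{10856}{\left(-21\right) \left(-13 + 2 \cdot 0^{2}\right)} = - \frac{10856}{\left(-21\right) \left(-13 + 2 \cdot 0\right)} = - \frac{10856}{\left(-21\right) \left(-13 + 0\right)} = - \frac{10856}{\left(-21\right) \left(-13\right)} = - \frac{10856}{273}$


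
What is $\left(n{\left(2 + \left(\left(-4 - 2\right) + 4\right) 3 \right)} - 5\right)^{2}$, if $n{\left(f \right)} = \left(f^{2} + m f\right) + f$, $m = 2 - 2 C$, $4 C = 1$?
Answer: $1$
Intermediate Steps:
$C = \frac{1}{4}$ ($C = \frac{1}{4} \cdot 1 = \frac{1}{4} \approx 0.25$)
$m = \frac{3}{2}$ ($m = 2 - \frac{1}{2} = \frac{3}{2} \approx 1.5$)
$n{\left(f \right)} = f^{2} + \frac{5 f}{2}$ ($n{\left(f \right)} = \left(f^{2} + \frac{3 f}{2}\right) + f = f^{2} + \frac{5 f}{2}$)
$\left(n{\left(2 + \left(\left(-4 - 2\right) + 4\right) 3 \right)} - 5\right)^{2} = \left(\frac{\left(2 + \left(\left(-4 - 2\right) + 4\right) 3\right) \left(5 + 2 \left(2 + \left(\left(-4 - 2\right) + 4\right) 3\right)\right)}{2} - 5\right)^{2} = \left(\frac{\left(2 + \left(-6 + 4\right) 3\right) \left(5 + 2 \left(2 + \left(-6 + 4\right) 3\right)\right)}{2} - 5\right)^{2} = \left(\frac{\left(2 - 6\right) \left(5 + 2 \left(2 - 6\right)\right)}{2} - 5\right)^{2} = \left(\frac{1}{2} \left(-4\right) \left(5 + 2 \left(-4\right)\right) - 5\right)^{2} = \left(\frac{1}{2} \left(-4\right) \left(5 - 8\right) - 5\right)^{2} = \left(\frac{1}{2} \left(-4\right) \left(-3\right) - 5\right)^{2} = \left(6 - 5\right)^{2} = 1^{2} = 1$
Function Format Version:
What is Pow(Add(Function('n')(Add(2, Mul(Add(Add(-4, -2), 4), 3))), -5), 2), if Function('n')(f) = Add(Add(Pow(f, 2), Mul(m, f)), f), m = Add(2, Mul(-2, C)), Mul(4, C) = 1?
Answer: 1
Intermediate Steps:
C = Rational(1, 4) (C = Mul(Rational(1, 4), 1) = Rational(1, 4) ≈ 0.25000)
m = Rational(3, 2) (m = Add(2, Mul(-2, Rational(1, 4))) = Add(2, Rational(-1, 2)) = Rational(3, 2) ≈ 1.5000)
Function('n')(f) = Add(Pow(f, 2), Mul(Rational(5, 2), f)) (Function('n')(f) = Add(Add(Pow(f, 2), Mul(Rational(3, 2), f)), f) = Add(Pow(f, 2), Mul(Rational(5, 2), f)))
Pow(Add(Function('n')(Add(2, Mul(Add(Add(-4, -2), 4), 3))), -5), 2) = Pow(Add(Mul(Rational(1, 2), Add(2, Mul(Add(Add(-4, -2), 4), 3)), Add(5, Mul(2, Add(2, Mul(Add(Add(-4, -2), 4), 3))))), -5), 2) = Pow(Add(Mul(Rational(1, 2), Add(2, Mul(Add(-6, 4), 3)), Add(5, Mul(2, Add(2, Mul(Add(-6, 4), 3))))), -5), 2) = Pow(Add(Mul(Rational(1, 2), Add(2, Mul(-2, 3)), Add(5, Mul(2, Add(2, Mul(-2, 3))))), -5), 2) = Pow(Add(Mul(Rational(1, 2), Add(2, -6), Add(5, Mul(2, Add(2, -6)))), -5), 2) = Pow(Add(Mul(Rational(1, 2), -4, Add(5, Mul(2, -4))), -5), 2) = Pow(Add(Mul(Rational(1, 2), -4, Add(5, -8)), -5), 2) = Pow(Add(Mul(Rational(1, 2), -4, -3), -5), 2) = Pow(Add(6, -5), 2) = Pow(1, 2) = 1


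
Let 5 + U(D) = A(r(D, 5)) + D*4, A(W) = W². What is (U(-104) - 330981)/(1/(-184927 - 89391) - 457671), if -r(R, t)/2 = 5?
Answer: 90882102036/125547393379 ≈ 0.72389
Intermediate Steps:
r(R, t) = -10 (r(R, t) = -2*5 = -10)
U(D) = 95 + 4*D (U(D) = -5 + ((-10)² + D*4) = -5 + (100 + 4*D) = 95 + 4*D)
(U(-104) - 330981)/(1/(-184927 - 89391) - 457671) = ((95 + 4*(-104)) - 330981)/(1/(-184927 - 89391) - 457671) = ((95 - 416) - 330981)/(1/(-274318) - 457671) = (-321 - 330981)/(-1/274318 - 457671) = -331302/(-125547393379/274318) = -331302*(-274318/125547393379) = 90882102036/125547393379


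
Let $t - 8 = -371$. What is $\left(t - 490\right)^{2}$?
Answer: $727609$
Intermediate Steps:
$t = -363$ ($t = 8 - 371 = -363$)
$\left(t - 490\right)^{2} = \left(-363 - 490\right)^{2} = \left(-853\right)^{2} = 727609$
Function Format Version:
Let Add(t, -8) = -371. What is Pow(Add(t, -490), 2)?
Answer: 727609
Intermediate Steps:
t = -363 (t = Add(8, -371) = -363)
Pow(Add(t, -490), 2) = Pow(Add(-363, -490), 2) = Pow(-853, 2) = 727609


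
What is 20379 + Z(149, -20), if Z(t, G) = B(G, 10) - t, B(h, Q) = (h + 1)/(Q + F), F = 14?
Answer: 485501/24 ≈ 20229.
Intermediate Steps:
B(h, Q) = (1 + h)/(14 + Q) (B(h, Q) = (h + 1)/(Q + 14) = (1 + h)/(14 + Q))
Z(t, G) = 1/24 - t + G/24 (Z(t, G) = (1 + G)/(14 + 10) - t = (1 + G)/24 - t = (1/24 + G/24) - t = 1/24 - t + G/24)
20379 + Z(149, -20) = 20379 + (1/24 - 1*149 + (1/24)*(-20)) = 20379 + (1/24 - 149 - ⅚) = 20379 - 3595/24 = 485501/24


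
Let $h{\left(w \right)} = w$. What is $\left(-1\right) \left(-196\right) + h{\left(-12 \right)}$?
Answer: $184$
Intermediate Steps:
$\left(-1\right) \left(-196\right) + h{\left(-12 \right)} = \left(-1\right) \left(-196\right) - 12 = 196 - 12 = 184$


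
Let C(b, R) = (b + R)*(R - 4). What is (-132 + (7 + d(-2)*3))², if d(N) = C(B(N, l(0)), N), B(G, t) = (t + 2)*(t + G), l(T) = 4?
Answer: 93025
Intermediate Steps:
B(G, t) = (2 + t)*(G + t)
C(b, R) = (-4 + R)*(R + b) (C(b, R) = (R + b)*(-4 + R) = (-4 + R)*(R + b))
d(N) = -96 + N² - 28*N + N*(24 + 6*N) (d(N) = N² - 4*N - 4*(4² + 2*N + 2*4 + N*4) + N*(4² + 2*N + 2*4 + N*4) = N² - 4*N - 4*(16 + 2*N + 8 + 4*N) + N*(16 + 2*N + 8 + 4*N) = N² - 4*N - 4*(24 + 6*N) + N*(24 + 6*N) = N² - 4*N + (-96 - 24*N) + N*(24 + 6*N) = -96 + N² - 28*N + N*(24 + 6*N))
(-132 + (7 + d(-2)*3))² = (-132 + (7 + (-96 - 4*(-2) + 7*(-2)²)*3))² = (-132 + (7 + (-96 + 8 + 7*4)*3))² = (-132 + (7 + (-96 + 8 + 28)*3))² = (-132 + (7 - 60*3))² = (-132 + (7 - 180))² = (-132 - 173)² = (-305)² = 93025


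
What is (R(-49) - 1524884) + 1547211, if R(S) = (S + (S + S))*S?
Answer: 29530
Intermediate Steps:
R(S) = 3*S**2 (R(S) = (S + 2*S)*S = (3*S)*S = 3*S**2)
(R(-49) - 1524884) + 1547211 = (3*(-49)**2 - 1524884) + 1547211 = (3*2401 - 1524884) + 1547211 = (7203 - 1524884) + 1547211 = -1517681 + 1547211 = 29530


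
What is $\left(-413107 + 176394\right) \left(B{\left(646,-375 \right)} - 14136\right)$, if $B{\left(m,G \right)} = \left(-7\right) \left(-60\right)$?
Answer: $3246755508$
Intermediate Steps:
$B{\left(m,G \right)} = 420$
$\left(-413107 + 176394\right) \left(B{\left(646,-375 \right)} - 14136\right) = \left(-413107 + 176394\right) \left(420 - 14136\right) = \left(-236713\right) \left(-13716\right) = 3246755508$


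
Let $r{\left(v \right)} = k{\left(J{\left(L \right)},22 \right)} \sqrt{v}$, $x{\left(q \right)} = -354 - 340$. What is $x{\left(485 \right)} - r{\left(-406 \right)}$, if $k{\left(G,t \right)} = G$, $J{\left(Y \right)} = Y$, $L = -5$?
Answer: $-694 + 5 i \sqrt{406} \approx -694.0 + 100.75 i$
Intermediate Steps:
$x{\left(q \right)} = -694$
$r{\left(v \right)} = - 5 \sqrt{v}$
$x{\left(485 \right)} - r{\left(-406 \right)} = -694 - - 5 \sqrt{-406} = -694 - - 5 i \sqrt{406} = -694 + 5 i \sqrt{406}$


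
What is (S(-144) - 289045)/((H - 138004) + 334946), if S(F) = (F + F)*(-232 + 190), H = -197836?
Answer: 276949/894 ≈ 309.79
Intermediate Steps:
S(F) = -84*F (S(F) = (2*F)*(-42) = -84*F)
(S(-144) - 289045)/((H - 138004) + 334946) = (-84*(-144) - 289045)/((-197836 - 138004) + 334946) = (12096 - 289045)/(-335840 + 334946) = -276949/(-894) = -276949*(-1/894) = 276949/894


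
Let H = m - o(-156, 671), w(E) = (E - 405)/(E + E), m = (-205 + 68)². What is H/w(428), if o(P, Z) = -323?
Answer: 16342752/23 ≈ 7.1055e+5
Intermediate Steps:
m = 18769 (m = (-137)² = 18769)
w(E) = (-405 + E)/(2*E) (w(E) = (-405 + E)/((2*E)) = (-405 + E)*(1/(2*E)) = (-405 + E)/(2*E))
H = 19092 (H = 18769 - 1*(-323) = 18769 + 323 = 19092)
H/w(428) = 19092/(((½)*(-405 + 428)/428)) = 19092/(((½)*(1/428)*23)) = 19092/(23/856) = 19092*(856/23) = 16342752/23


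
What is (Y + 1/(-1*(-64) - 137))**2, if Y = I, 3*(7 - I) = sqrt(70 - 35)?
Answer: 2527415/47961 - 340*sqrt(35)/73 ≈ 25.143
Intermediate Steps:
I = 7 - sqrt(35)/3 (I = 7 - sqrt(70 - 35)/3 = 7 - sqrt(35)/3 ≈ 5.0280)
Y = 7 - sqrt(35)/3 ≈ 5.0280
(Y + 1/(-1*(-64) - 137))**2 = ((7 - sqrt(35)/3) + 1/(-1*(-64) - 137))**2 = ((7 - sqrt(35)/3) + 1/(64 - 137))**2 = ((7 - sqrt(35)/3) + 1/(-73))**2 = ((7 - sqrt(35)/3) - 1/73)**2 = (510/73 - sqrt(35)/3)**2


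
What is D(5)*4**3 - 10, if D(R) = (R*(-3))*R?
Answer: -4810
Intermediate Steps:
D(R) = -3*R**2 (D(R) = (-3*R)*R = -3*R**2)
D(5)*4**3 - 10 = -3*5**2*4**3 - 10 = -3*25*64 - 10 = -75*64 - 10 = -4800 - 10 = -4810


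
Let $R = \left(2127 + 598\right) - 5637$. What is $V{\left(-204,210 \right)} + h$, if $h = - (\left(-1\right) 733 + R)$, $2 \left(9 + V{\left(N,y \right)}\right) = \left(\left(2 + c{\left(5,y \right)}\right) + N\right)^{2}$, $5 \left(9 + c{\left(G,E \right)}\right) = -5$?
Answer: $26108$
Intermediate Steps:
$R = -2912$ ($R = 2725 - 5637 = -2912$)
$c{\left(G,E \right)} = -10$ ($c{\left(G,E \right)} = -9 + \frac{1}{5} \left(-5\right) = -9 - 1 = -10$)
$V{\left(N,y \right)} = -9 + \frac{\left(-8 + N\right)^{2}}{2}$ ($V{\left(N,y \right)} = -9 + \frac{\left(\left(2 - 10\right) + N\right)^{2}}{2} = -9 + \frac{\left(-8 + N\right)^{2}}{2}$)
$h = 3645$ ($h = - (\left(-1\right) 733 - 2912) = - (-733 - 2912) = \left(-1\right) \left(-3645\right) = 3645$)
$V{\left(-204,210 \right)} + h = \left(-9 + \frac{\left(-8 - 204\right)^{2}}{2}\right) + 3645 = \left(-9 + \frac{\left(-212\right)^{2}}{2}\right) + 3645 = \left(-9 + \frac{1}{2} \cdot 44944\right) + 3645 = \left(-9 + 22472\right) + 3645 = 22463 + 3645 = 26108$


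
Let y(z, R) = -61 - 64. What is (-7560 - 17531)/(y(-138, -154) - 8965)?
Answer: 25091/9090 ≈ 2.7603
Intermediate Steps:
y(z, R) = -125
(-7560 - 17531)/(y(-138, -154) - 8965) = (-7560 - 17531)/(-125 - 8965) = -25091/(-9090) = -25091*(-1/9090) = 25091/9090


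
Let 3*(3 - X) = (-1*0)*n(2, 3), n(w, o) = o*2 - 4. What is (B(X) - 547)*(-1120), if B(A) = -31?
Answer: 647360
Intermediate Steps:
n(w, o) = -4 + 2*o (n(w, o) = 2*o - 4 = -4 + 2*o)
X = 3 (X = 3 - (-1*0)*(-4 + 2*3)/3 = 3 - 0*(-4 + 6) = 3 - 0*2 = 3 - ⅓*0 = 3 + 0 = 3)
(B(X) - 547)*(-1120) = (-31 - 547)*(-1120) = -578*(-1120) = 647360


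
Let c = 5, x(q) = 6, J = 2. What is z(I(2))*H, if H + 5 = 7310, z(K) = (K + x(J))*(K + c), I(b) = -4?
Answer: 14610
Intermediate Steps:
z(K) = (5 + K)*(6 + K) (z(K) = (K + 6)*(K + 5) = (6 + K)*(5 + K) = (5 + K)*(6 + K))
H = 7305 (H = -5 + 7310 = 7305)
z(I(2))*H = (30 + (-4)² + 11*(-4))*7305 = (30 + 16 - 44)*7305 = 2*7305 = 14610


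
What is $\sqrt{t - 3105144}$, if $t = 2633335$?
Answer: $i \sqrt{471809} \approx 686.88 i$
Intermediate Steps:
$\sqrt{t - 3105144} = \sqrt{2633335 - 3105144} = \sqrt{-471809} = i \sqrt{471809}$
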